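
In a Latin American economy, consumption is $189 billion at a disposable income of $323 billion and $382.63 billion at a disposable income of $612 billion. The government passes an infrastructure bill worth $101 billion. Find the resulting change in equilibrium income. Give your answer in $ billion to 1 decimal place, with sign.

MPC = ΔC/ΔYd = (382.63 − 189)/(612 − 323) = 193.63/289 = 0.67.
Government-spending multiplier = 1/(1 − MPC) = 1/(1 − 0.67) = 1/0.33 ≈ 3.03.
ΔY = k × ΔG = (+$101 billion) / 0.33 ≈ +$306.1 billion.

+$306.1 billion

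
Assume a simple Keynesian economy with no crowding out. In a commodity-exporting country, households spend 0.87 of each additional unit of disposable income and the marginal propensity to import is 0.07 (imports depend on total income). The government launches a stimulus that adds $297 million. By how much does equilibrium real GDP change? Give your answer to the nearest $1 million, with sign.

Expenditure multiplier = 1/(1 − c + m) = 1/(1 − 0.87 + 0.07) = 1/0.2 = 5.
ΔY = k × ΔG = (+$297 million) / 0.2 = +$1,485 million.

+$1,485 million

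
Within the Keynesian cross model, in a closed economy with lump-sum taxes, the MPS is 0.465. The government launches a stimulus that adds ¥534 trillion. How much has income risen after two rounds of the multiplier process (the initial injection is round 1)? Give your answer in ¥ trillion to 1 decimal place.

MPC = 1 − MPS = 1 − 0.465 = 0.535.
Round 1 adds ΔG = ¥534 trillion; each later round is MPC = 0.535 times the previous.
After 2 rounds: 534 + 285.69 = ΔG·(1 − c^2)/(1 − c) = 534 × (1 − 0.286225)/0.465 ≈ ¥819.7 trillion.

¥819.7 trillion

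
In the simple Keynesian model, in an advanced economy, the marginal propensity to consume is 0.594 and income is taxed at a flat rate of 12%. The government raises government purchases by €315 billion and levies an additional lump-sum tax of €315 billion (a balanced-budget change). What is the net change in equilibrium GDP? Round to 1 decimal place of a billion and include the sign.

Expenditure multiplier = 1/(1 − c(1−t)) = 1/(1 − 0.594×0.88) = 1/0.47728 ≈ 2.095.
ΔG contributes k·ΔG = (+€315 billion) / 0.47728 ≈ +€660 billion.
ΔT of +€315 billion changes first-round spending by −c·ΔT = −€187.11 billion, contributing k·(−c·ΔT) = (−€187.11 billion) / 0.47728 ≈ −€392 billion.
Net ΔY = k(ΔG − c·ΔT) = (+€127.89 billion) / 0.47728 ≈ +€268 billion.

+€268.0 billion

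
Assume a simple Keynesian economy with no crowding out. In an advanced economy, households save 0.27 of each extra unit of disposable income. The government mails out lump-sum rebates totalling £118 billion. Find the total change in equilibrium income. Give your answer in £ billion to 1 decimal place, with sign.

MPC = 1 − MPS = 1 − 0.27 = 0.73.
A lump-sum tax change of −£118 billion shifts disposable income by +£118 billion; first-round consumption changes by −c × ΔT = −0.73 × (−£118 billion) = +£86.14 billion.
Expenditure multiplier = 1/(1 − MPC) = 1/(1 − 0.73) = 1/0.27 ≈ 3.704.
The tax multiplier is −c × k ≈ −2.704, so ΔY = k × (−c·ΔT) = (+£86.14 billion) / 0.27 ≈ +£319 billion.

+£319.0 billion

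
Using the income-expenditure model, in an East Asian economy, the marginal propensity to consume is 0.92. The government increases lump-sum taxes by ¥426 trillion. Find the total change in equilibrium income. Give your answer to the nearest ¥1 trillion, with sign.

A lump-sum tax change of +¥426 trillion shifts disposable income by −¥426 trillion; first-round consumption changes by −c × ΔT = −0.92 × (+¥426 trillion) = −¥391.92 trillion.
Expenditure multiplier = 1/(1 − MPC) = 1/(1 − 0.92) = 1/0.08 = 12.5.
The tax multiplier is −c × k = −11.5, so ΔY = k × (−c·ΔT) = (−¥391.92 trillion) / 0.08 = −¥4,899 trillion.

−¥4,899 trillion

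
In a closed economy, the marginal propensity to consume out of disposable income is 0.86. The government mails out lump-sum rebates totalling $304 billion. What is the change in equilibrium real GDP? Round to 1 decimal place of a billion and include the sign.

+$1,867.4 billion

A lump-sum tax change of −$304 billion shifts disposable income by +$304 billion; first-round consumption changes by −c × ΔT = −0.86 × (−$304 billion) = +$261.44 billion.
Expenditure multiplier = 1/(1 − MPC) = 1/(1 − 0.86) = 1/0.14 ≈ 7.143.
The tax multiplier is −c × k ≈ −6.143, so ΔY = k × (−c·ΔT) = (+$261.44 billion) / 0.14 ≈ +$1,867.4 billion.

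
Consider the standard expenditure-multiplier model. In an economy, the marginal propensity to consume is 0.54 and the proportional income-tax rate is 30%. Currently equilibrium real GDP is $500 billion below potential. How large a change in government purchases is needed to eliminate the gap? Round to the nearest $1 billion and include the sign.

Spending multiplier = 1/(1 − c(1−t)) = 1/(1 − 0.54×0.7) = 1/0.622 ≈ 1.608.
Need ΔY = +$500 billion, so ΔG = ΔY/k = (+$500 billion) × 0.622 = +$311 billion.
The government should increase government purchases by $311 billion.

+$311 billion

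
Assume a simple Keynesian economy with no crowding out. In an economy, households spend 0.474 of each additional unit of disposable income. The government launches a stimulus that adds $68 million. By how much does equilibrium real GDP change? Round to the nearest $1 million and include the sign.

Spending multiplier = 1/(1 − MPC) = 1/(1 − 0.474) = 1/0.526 ≈ 1.901.
ΔY = k × ΔG = (+$68 million) / 0.526 ≈ +$129 million.

+$129 million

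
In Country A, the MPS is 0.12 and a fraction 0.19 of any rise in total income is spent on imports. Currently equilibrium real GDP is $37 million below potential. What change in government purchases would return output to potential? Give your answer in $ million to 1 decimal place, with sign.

+$11.5 million

MPC = 1 − MPS = 1 − 0.12 = 0.88.
Spending multiplier = 1/(1 − c + m) = 1/(1 − 0.88 + 0.19) = 1/0.31 ≈ 3.226.
Need ΔY = +$37 million, so ΔG = ΔY/k = (+$37 million) × 0.31 ≈ +$11.5 million.
The government should increase government purchases by $11.5 million.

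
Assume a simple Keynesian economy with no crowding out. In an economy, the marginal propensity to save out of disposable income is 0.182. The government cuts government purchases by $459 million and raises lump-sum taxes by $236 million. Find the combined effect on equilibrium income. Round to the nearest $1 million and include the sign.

−$3,583 million

MPC = 1 − MPS = 1 − 0.182 = 0.818.
Expenditure multiplier = 1/(1 − MPC) = 1/(1 − 0.818) = 1/0.182 ≈ 5.495.
ΔG contributes k·ΔG = (−$459 million) / 0.182 ≈ −$2,522 million.
ΔT of +$236 million changes first-round spending by −c·ΔT = −$193.048 million, contributing k·(−c·ΔT) = (−$193.048 million) / 0.182 ≈ −$1,060.7 million.
Net ΔY = k(ΔG − c·ΔT) = (−$652.048 million) / 0.182 ≈ −$3,583 million.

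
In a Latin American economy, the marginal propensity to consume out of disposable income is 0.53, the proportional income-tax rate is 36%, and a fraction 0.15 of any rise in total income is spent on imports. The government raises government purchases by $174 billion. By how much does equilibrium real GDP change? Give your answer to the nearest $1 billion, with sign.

+$215 billion

Spending multiplier = 1/(1 − c(1−t) + m) = 1/(1 − 0.53×0.64 + 0.15) = 1/0.8108 ≈ 1.233.
ΔY = k × ΔG = (+$174 billion) / 0.8108 ≈ +$215 billion.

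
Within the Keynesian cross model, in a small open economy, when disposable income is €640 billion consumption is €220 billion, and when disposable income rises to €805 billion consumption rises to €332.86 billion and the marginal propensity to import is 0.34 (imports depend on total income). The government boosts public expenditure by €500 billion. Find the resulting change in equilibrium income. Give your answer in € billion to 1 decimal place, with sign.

+€762.2 billion

MPC = ΔC/ΔYd = (332.86 − 220)/(805 − 640) = 112.86/165 = 0.684.
Spending multiplier = 1/(1 − c + m) = 1/(1 − 0.684 + 0.34) = 1/0.656 ≈ 1.524.
ΔY = k × ΔG = (+€500 billion) / 0.656 ≈ +€762.2 billion.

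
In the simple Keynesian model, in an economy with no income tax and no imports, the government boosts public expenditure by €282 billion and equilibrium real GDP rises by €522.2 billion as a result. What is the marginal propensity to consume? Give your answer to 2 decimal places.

0.46

Implied spending multiplier k = ΔY/ΔG = 522.2/282 ≈ 1.8518.
Since k = 1/(1 − MPC), MPC = 1 − 1/k = 1 − ΔG/ΔY = 1 − 282/522.2 ≈ 0.46.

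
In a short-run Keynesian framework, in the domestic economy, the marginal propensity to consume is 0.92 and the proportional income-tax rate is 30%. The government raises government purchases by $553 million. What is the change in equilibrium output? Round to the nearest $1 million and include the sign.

Government-spending multiplier = 1/(1 − c(1−t)) = 1/(1 − 0.92×0.7) = 1/0.356 ≈ 2.809.
ΔY = k × ΔG = (+$553 million) / 0.356 ≈ +$1,553 million.

+$1,553 million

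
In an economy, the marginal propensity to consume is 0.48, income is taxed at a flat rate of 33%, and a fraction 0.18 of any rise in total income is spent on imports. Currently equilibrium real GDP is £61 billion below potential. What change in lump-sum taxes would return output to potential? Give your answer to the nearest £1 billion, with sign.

Spending multiplier = 1/(1 − c(1−t) + m) = 1/(1 − 0.48×0.67 + 0.18) = 1/0.8584 ≈ 1.165.
Tax multiplier = −c·k = −0.48/0.8584 ≈ −0.559. Need ΔY = +£61 billion, so ΔT = ΔY/(−c·k) = −(+£61 billion) × 0.8584 / 0.48 ≈ −£109 billion.
The government should cut lump-sum taxes by £109 billion.

−£109 billion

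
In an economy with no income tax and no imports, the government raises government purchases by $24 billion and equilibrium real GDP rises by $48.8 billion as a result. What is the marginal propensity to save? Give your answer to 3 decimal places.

Implied spending multiplier k = ΔY/ΔG = 48.8/24 ≈ 2.0333.
Since k = 1/(1 − MPC), MPC = 1 − 1/k = 1 − ΔG/ΔY = 1 − 24/48.8 ≈ 0.508.
MPS = 1 − MPC = 0.492.

0.492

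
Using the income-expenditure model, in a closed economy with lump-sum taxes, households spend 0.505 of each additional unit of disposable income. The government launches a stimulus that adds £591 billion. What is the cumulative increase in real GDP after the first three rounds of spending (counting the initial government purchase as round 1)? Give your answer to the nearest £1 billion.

£1,040 billion

Round 1 adds ΔG = £591 billion; each later round is MPC = 0.505 times the previous.
After 3 rounds: 591 + 298.455 + 150.719775 = ΔG·(1 − c^3)/(1 − c) = 591 × (1 − 0.128787625)/0.495 ≈ £1,040 billion.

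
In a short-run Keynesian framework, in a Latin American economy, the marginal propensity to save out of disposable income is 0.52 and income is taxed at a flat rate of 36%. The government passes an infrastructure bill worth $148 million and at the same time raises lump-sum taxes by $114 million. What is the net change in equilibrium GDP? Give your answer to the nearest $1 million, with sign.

MPC = 1 − MPS = 1 − 0.52 = 0.48.
Expenditure multiplier = 1/(1 − c(1−t)) = 1/(1 − 0.48×0.64) = 1/0.6928 ≈ 1.443.
ΔG contributes k·ΔG = (+$148 million) / 0.6928 ≈ +$213.6 million.
ΔT of +$114 million changes first-round spending by −c·ΔT = −$54.72 million, contributing k·(−c·ΔT) = (−$54.72 million) / 0.6928 ≈ −$79 million.
Net ΔY = k(ΔG − c·ΔT) = (+$93.28 million) / 0.6928 ≈ +$135 million.

+$135 million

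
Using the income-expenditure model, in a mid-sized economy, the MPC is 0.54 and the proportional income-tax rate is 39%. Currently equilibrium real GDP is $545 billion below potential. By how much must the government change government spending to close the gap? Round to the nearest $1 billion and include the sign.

Spending multiplier = 1/(1 − c(1−t)) = 1/(1 − 0.54×0.61) = 1/0.6706 ≈ 1.491.
Need ΔY = +$545 billion, so ΔG = ΔY/k = (+$545 billion) × 0.6706 ≈ +$365 billion.
The government should increase government spending by $365 billion.

+$365 billion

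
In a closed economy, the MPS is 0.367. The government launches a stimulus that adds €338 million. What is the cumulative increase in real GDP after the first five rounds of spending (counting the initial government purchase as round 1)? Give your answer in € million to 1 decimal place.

MPC = 1 − MPS = 1 − 0.367 = 0.633.
Round 1 adds ΔG = €338 million; each later round is MPC = 0.633 times the previous.
After 5 rounds: 338 + 213.954 + 135.432882 + 85.729014306 + 54.266466055698 = ΔG·(1 − c^5)/(1 − c) = 338 × (1 − 0.101629210098393)/0.367 ≈ €827.4 million.

€827.4 million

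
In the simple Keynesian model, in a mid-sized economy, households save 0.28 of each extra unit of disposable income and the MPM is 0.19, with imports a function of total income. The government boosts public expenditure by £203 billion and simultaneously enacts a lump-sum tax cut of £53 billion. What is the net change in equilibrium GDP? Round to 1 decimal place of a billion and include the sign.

MPC = 1 − MPS = 1 − 0.28 = 0.72.
Expenditure multiplier = 1/(1 − c + m) = 1/(1 − 0.72 + 0.19) = 1/0.47 ≈ 2.128.
ΔG contributes k·ΔG = (+£203 billion) / 0.47 ≈ +£431.9 billion.
ΔT of −£53 billion changes first-round spending by −c·ΔT = +£38.16 billion, contributing k·(−c·ΔT) = (+£38.16 billion) / 0.47 ≈ +£81.2 billion.
Net ΔY = k(ΔG − c·ΔT) = (+£241.16 billion) / 0.47 ≈ +£513.1 billion.

+£513.1 billion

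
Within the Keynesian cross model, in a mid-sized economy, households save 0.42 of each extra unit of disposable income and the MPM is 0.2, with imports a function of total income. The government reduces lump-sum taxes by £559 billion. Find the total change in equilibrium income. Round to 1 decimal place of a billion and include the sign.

+£522.9 billion

MPC = 1 − MPS = 1 − 0.42 = 0.58.
A lump-sum tax change of −£559 billion shifts disposable income by +£559 billion; first-round consumption changes by −c × ΔT = −0.58 × (−£559 billion) = +£324.22 billion.
Expenditure multiplier = 1/(1 − c + m) = 1/(1 − 0.58 + 0.2) = 1/0.62 ≈ 1.613.
The tax multiplier is −c × k ≈ −0.935, so ΔY = k × (−c·ΔT) = (+£324.22 billion) / 0.62 ≈ +£522.9 billion.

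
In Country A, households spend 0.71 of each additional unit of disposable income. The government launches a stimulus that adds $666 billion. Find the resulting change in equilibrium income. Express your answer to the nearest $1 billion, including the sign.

Expenditure multiplier = 1/(1 − MPC) = 1/(1 − 0.71) = 1/0.29 ≈ 3.448.
ΔY = k × ΔG = (+$666 billion) / 0.29 ≈ +$2,297 billion.

+$2,297 billion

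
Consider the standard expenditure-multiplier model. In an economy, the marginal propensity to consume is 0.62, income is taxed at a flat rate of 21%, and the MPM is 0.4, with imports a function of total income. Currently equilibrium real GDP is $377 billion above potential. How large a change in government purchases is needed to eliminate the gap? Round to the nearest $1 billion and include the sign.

Spending multiplier = 1/(1 − c(1−t) + m) = 1/(1 − 0.62×0.79 + 0.4) = 1/0.9102 ≈ 1.099.
Need ΔY = −$377 billion, so ΔG = ΔY/k = (−$377 billion) × 0.9102 ≈ −$343 billion.
The government should cut government purchases by $343 billion.

−$343 billion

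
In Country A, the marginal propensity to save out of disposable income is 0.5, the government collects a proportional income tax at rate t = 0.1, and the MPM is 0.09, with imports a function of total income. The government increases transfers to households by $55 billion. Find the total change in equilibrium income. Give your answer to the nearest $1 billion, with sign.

+$43 billion

MPC = 1 − MPS = 1 − 0.5 = 0.5.
The transfer change shifts disposable income by +$55 billion, so first-round consumption changes by c·ΔTR = 0.5 × (+$55 billion) = +$27.5 billion.
Expenditure multiplier = 1/(1 − c(1−t) + m) = 1/(1 − 0.5×0.9 + 0.09) = 1/0.64 ≈ 1.563.
The transfer multiplier is c × k ≈ 0.781, so ΔY = k × (c·ΔTR) = (+$27.5 billion) / 0.64 ≈ +$43 billion.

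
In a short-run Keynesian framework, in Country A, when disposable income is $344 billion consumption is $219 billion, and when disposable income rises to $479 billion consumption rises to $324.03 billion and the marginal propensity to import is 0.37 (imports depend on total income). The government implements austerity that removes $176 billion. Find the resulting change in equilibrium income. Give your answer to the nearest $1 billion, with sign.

MPC = ΔC/ΔYd = (324.03 − 219)/(479 − 344) = 105.03/135 = 0.778.
Spending multiplier = 1/(1 − c + m) = 1/(1 − 0.778 + 0.37) = 1/0.592 ≈ 1.689.
ΔY = k × ΔG = (−$176 billion) / 0.592 ≈ −$297 billion.

−$297 billion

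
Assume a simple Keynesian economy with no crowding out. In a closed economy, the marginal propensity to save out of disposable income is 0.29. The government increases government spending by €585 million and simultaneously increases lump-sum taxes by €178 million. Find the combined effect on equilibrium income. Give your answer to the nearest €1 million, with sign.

+€1,581 million

MPC = 1 − MPS = 1 − 0.29 = 0.71.
Expenditure multiplier = 1/(1 − MPC) = 1/(1 − 0.71) = 1/0.29 ≈ 3.448.
ΔG contributes k·ΔG = (+€585 million) / 0.29 ≈ +€2,017.2 million.
ΔT of +€178 million changes first-round spending by −c·ΔT = −€126.38 million, contributing k·(−c·ΔT) = (−€126.38 million) / 0.29 ≈ −€435.8 million.
Net ΔY = k(ΔG − c·ΔT) = (+€458.62 million) / 0.29 ≈ +€1,581 million.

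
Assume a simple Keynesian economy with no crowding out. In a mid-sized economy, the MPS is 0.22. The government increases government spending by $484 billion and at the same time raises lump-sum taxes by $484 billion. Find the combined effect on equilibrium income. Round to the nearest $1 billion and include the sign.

+$484 billion

MPC = 1 − MPS = 1 − 0.22 = 0.78.
Expenditure multiplier = 1/(1 − MPC) = 1/(1 − 0.78) = 1/0.22 ≈ 4.545.
ΔG contributes k·ΔG = (+$484 billion) / 0.22 = +$2,200 billion.
ΔT of +$484 billion changes first-round spending by −c·ΔT = −$377.52 billion, contributing k·(−c·ΔT) = (−$377.52 billion) / 0.22 = −$1,716 billion.
With ΔG = ΔT and no other leakages, the balanced-budget multiplier is 1, so ΔY = ΔG = +$484 billion.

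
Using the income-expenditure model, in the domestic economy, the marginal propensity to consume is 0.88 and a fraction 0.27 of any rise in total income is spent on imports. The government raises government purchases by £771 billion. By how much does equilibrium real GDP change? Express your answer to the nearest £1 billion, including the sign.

Spending multiplier = 1/(1 − c + m) = 1/(1 − 0.88 + 0.27) = 1/0.39 ≈ 2.564.
ΔY = k × ΔG = (+£771 billion) / 0.39 ≈ +£1,977 billion.

+£1,977 billion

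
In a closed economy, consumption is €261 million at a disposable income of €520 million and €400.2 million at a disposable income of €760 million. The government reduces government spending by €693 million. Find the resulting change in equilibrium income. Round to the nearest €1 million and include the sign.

−€1,650 million

MPC = ΔC/ΔYd = (400.2 − 261)/(760 − 520) = 139.2/240 = 0.58.
Government-spending multiplier = 1/(1 − MPC) = 1/(1 − 0.58) = 1/0.42 ≈ 2.381.
ΔY = k × ΔG = (−€693 million) / 0.42 = −€1,650 million.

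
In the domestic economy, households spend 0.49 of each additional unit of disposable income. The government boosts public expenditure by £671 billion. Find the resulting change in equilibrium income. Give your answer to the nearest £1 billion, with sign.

Spending multiplier = 1/(1 − MPC) = 1/(1 − 0.49) = 1/0.51 ≈ 1.961.
ΔY = k × ΔG = (+£671 billion) / 0.51 ≈ +£1,316 billion.

+£1,316 billion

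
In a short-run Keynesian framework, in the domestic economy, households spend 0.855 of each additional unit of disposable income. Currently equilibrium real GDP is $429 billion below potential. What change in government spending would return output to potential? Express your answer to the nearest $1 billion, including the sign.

Spending multiplier = 1/(1 − MPC) = 1/(1 − 0.855) = 1/0.145 ≈ 6.897.
Need ΔY = +$429 billion, so ΔG = ΔY/k = (+$429 billion) × 0.145 ≈ +$62 billion.
The government should increase government spending by $62 billion.

+$62 billion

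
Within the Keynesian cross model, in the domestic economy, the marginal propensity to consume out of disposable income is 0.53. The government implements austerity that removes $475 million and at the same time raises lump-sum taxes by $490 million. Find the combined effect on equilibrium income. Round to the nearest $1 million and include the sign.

Expenditure multiplier = 1/(1 − MPC) = 1/(1 − 0.53) = 1/0.47 ≈ 2.128.
ΔG contributes k·ΔG = (−$475 million) / 0.47 ≈ −$1,010.6 million.
ΔT of +$490 million changes first-round spending by −c·ΔT = −$259.7 million, contributing k·(−c·ΔT) = (−$259.7 million) / 0.47 ≈ −$552.6 million.
Net ΔY = k(ΔG − c·ΔT) = (−$734.7 million) / 0.47 ≈ −$1,563 million.

−$1,563 million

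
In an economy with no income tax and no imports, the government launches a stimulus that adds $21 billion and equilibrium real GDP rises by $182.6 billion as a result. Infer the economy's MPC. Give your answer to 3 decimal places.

Implied spending multiplier k = ΔY/ΔG = 182.6/21 ≈ 8.6952.
Since k = 1/(1 − MPC), MPC = 1 − 1/k = 1 − ΔG/ΔY = 1 − 21/182.6 ≈ 0.885.

0.885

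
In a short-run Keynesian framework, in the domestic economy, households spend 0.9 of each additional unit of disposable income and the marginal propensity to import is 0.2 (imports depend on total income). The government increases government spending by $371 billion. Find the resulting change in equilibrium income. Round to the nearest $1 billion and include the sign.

Expenditure multiplier = 1/(1 − c + m) = 1/(1 − 0.9 + 0.2) = 1/0.3 ≈ 3.333.
ΔY = k × ΔG = (+$371 billion) / 0.3 ≈ +$1,237 billion.

+$1,237 billion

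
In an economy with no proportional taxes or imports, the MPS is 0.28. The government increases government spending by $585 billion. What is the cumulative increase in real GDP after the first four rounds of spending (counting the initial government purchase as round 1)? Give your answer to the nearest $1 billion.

MPC = 1 − MPS = 1 − 0.28 = 0.72.
Round 1 adds ΔG = $585 billion; each later round is MPC = 0.72 times the previous.
After 4 rounds: 585 + 421.2 + 303.264 + 218.35008 = ΔG·(1 − c^4)/(1 − c) = 585 × (1 − 0.26873856)/0.28 ≈ $1,528 billion.

$1,528 billion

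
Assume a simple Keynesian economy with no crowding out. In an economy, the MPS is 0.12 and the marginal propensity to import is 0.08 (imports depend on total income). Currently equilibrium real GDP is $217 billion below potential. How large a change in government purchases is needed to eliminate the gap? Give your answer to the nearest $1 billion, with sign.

MPC = 1 − MPS = 1 − 0.12 = 0.88.
Spending multiplier = 1/(1 − c + m) = 1/(1 − 0.88 + 0.08) = 1/0.2 = 5.
Need ΔY = +$217 billion, so ΔG = ΔY/k = (+$217 billion) × 0.2 ≈ +$43 billion.
The government should increase government purchases by $43 billion.

+$43 billion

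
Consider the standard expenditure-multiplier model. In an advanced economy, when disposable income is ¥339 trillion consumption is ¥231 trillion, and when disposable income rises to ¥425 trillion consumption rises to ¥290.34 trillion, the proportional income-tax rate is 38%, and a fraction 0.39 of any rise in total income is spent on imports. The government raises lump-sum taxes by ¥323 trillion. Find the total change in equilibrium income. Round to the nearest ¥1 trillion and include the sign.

−¥232 trillion

MPC = ΔC/ΔYd = (290.34 − 231)/(425 − 339) = 59.34/86 = 0.69.
A lump-sum tax change of +¥323 trillion shifts disposable income by −¥323 trillion; first-round consumption changes by −c × ΔT = −0.69 × (+¥323 trillion) = −¥222.87 trillion.
Expenditure multiplier = 1/(1 − c(1−t) + m) = 1/(1 − 0.69×0.62 + 0.39) = 1/0.9622 ≈ 1.039.
The tax multiplier is −c × k ≈ −0.717, so ΔY = k × (−c·ΔT) = (−¥222.87 trillion) / 0.9622 ≈ −¥232 trillion.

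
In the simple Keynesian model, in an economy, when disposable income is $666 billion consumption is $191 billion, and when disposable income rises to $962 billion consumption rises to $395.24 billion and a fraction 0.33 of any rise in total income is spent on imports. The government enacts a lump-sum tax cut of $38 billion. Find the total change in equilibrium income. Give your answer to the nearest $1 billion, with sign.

MPC = ΔC/ΔYd = (395.24 − 191)/(962 − 666) = 204.24/296 = 0.69.
A lump-sum tax change of −$38 billion shifts disposable income by +$38 billion; first-round consumption changes by −c × ΔT = −0.69 × (−$38 billion) = +$26.22 billion.
Expenditure multiplier = 1/(1 − c + m) = 1/(1 − 0.69 + 0.33) = 1/0.64 ≈ 1.563.
The tax multiplier is −c × k ≈ −1.078, so ΔY = k × (−c·ΔT) = (+$26.22 billion) / 0.64 ≈ +$41 billion.

+$41 billion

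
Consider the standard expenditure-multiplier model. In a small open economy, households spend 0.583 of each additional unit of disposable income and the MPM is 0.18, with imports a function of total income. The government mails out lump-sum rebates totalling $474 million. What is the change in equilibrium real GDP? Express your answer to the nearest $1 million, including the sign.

+$463 million

A lump-sum tax change of −$474 million shifts disposable income by +$474 million; first-round consumption changes by −c × ΔT = −0.583 × (−$474 million) = +$276.342 million.
Expenditure multiplier = 1/(1 − c + m) = 1/(1 − 0.583 + 0.18) = 1/0.597 ≈ 1.675.
The tax multiplier is −c × k ≈ −0.977, so ΔY = k × (−c·ΔT) = (+$276.342 million) / 0.597 ≈ +$463 million.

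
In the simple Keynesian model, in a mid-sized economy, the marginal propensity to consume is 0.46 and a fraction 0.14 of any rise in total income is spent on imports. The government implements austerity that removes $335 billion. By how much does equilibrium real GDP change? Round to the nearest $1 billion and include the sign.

Expenditure multiplier = 1/(1 − c + m) = 1/(1 − 0.46 + 0.14) = 1/0.68 ≈ 1.471.
ΔY = k × ΔG = (−$335 billion) / 0.68 ≈ −$493 billion.

−$493 billion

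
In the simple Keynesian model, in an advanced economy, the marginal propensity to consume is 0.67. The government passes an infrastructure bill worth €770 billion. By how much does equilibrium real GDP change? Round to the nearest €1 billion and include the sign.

Spending multiplier = 1/(1 − MPC) = 1/(1 − 0.67) = 1/0.33 ≈ 3.03.
ΔY = k × ΔG = (+€770 billion) / 0.33 ≈ +€2,333 billion.

+€2,333 billion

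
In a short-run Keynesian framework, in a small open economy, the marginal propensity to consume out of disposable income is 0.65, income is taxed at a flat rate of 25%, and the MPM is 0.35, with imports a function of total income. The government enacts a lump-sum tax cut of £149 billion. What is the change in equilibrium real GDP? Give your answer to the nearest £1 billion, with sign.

A lump-sum tax change of −£149 billion shifts disposable income by +£149 billion; first-round consumption changes by −c × ΔT = −0.65 × (−£149 billion) = +£96.85 billion.
Expenditure multiplier = 1/(1 − c(1−t) + m) = 1/(1 − 0.65×0.75 + 0.35) = 1/0.8625 ≈ 1.159.
The tax multiplier is −c × k ≈ −0.754, so ΔY = k × (−c·ΔT) = (+£96.85 billion) / 0.8625 ≈ +£112 billion.

+£112 billion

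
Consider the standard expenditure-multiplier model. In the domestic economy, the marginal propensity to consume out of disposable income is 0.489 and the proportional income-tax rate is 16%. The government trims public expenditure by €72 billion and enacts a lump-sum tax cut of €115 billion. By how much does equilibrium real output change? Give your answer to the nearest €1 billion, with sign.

Expenditure multiplier = 1/(1 − c(1−t)) = 1/(1 − 0.489×0.84) = 1/0.58924 ≈ 1.697.
ΔG contributes k·ΔG = (−€72 billion) / 0.58924 ≈ −€122.2 billion.
ΔT of −€115 billion changes first-round spending by −c·ΔT = +€56.235 billion, contributing k·(−c·ΔT) = (+€56.235 billion) / 0.58924 ≈ +€95.4 billion.
Net ΔY = k(ΔG − c·ΔT) = (−€15.765 billion) / 0.58924 ≈ −€27 billion.

−€27 billion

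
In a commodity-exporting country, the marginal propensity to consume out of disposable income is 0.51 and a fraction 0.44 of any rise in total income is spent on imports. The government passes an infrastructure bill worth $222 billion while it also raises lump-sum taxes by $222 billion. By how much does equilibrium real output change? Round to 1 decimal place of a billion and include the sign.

Expenditure multiplier = 1/(1 − c + m) = 1/(1 − 0.51 + 0.44) = 1/0.93 ≈ 1.075.
ΔG contributes k·ΔG = (+$222 billion) / 0.93 ≈ +$238.7 billion.
ΔT of +$222 billion changes first-round spending by −c·ΔT = −$113.22 billion, contributing k·(−c·ΔT) = (−$113.22 billion) / 0.93 ≈ −$121.7 billion.
Net ΔY = k(ΔG − c·ΔT) = (+$108.78 billion) / 0.93 ≈ +$117 billion.

+$117.0 billion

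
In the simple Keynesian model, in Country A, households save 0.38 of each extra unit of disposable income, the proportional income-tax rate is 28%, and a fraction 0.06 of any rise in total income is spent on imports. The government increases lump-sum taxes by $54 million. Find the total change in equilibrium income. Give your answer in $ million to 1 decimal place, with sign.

−$54.6 million

MPC = 1 − MPS = 1 − 0.38 = 0.62.
A lump-sum tax change of +$54 million shifts disposable income by −$54 million; first-round consumption changes by −c × ΔT = −0.62 × (+$54 million) = −$33.48 million.
Expenditure multiplier = 1/(1 − c(1−t) + m) = 1/(1 − 0.62×0.72 + 0.06) = 1/0.6136 ≈ 1.63.
The tax multiplier is −c × k ≈ −1.01, so ΔY = k × (−c·ΔT) = (−$33.48 million) / 0.6136 ≈ −$54.6 million.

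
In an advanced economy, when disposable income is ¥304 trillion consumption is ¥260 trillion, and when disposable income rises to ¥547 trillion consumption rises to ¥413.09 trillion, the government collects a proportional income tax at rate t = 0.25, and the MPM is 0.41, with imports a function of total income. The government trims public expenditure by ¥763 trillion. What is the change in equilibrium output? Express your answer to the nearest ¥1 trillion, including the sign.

MPC = ΔC/ΔYd = (413.09 − 260)/(547 − 304) = 153.09/243 = 0.63.
Government-spending multiplier = 1/(1 − c(1−t) + m) = 1/(1 − 0.63×0.75 + 0.41) = 1/0.9375 ≈ 1.067.
ΔY = k × ΔG = (−¥763 trillion) / 0.9375 ≈ −¥814 trillion.

−¥814 trillion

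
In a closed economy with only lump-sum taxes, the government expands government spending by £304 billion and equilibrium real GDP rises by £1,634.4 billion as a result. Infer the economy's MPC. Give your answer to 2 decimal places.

0.81

Implied spending multiplier k = ΔY/ΔG = 1,634.4/304 ≈ 5.3763.
Since k = 1/(1 − MPC), MPC = 1 − 1/k = 1 − ΔG/ΔY = 1 − 304/1,634.4 ≈ 0.81.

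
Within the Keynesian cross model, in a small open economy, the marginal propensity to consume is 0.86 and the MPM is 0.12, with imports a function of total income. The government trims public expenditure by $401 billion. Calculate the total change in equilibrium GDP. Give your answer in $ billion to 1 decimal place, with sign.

−$1,542.3 billion

Government-spending multiplier = 1/(1 − c + m) = 1/(1 − 0.86 + 0.12) = 1/0.26 ≈ 3.846.
ΔY = k × ΔG = (−$401 billion) / 0.26 ≈ −$1,542.3 billion.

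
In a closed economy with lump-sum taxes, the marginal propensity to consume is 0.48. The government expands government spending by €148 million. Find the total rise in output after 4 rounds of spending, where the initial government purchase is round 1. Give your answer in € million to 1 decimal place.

€269.5 million

Round 1 adds ΔG = €148 million; each later round is MPC = 0.48 times the previous.
After 4 rounds: 148 + 71.04 + 34.0992 + 16.367616 = ΔG·(1 − c^4)/(1 − c) = 148 × (1 − 0.05308416)/0.52 ≈ €269.5 million.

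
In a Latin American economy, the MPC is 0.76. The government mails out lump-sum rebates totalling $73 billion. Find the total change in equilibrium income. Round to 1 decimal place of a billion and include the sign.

A lump-sum tax change of −$73 billion shifts disposable income by +$73 billion; first-round consumption changes by −c × ΔT = −0.76 × (−$73 billion) = +$55.48 billion.
Expenditure multiplier = 1/(1 − MPC) = 1/(1 − 0.76) = 1/0.24 ≈ 4.167.
The tax multiplier is −c × k ≈ −3.167, so ΔY = k × (−c·ΔT) = (+$55.48 billion) / 0.24 ≈ +$231.2 billion.

+$231.2 billion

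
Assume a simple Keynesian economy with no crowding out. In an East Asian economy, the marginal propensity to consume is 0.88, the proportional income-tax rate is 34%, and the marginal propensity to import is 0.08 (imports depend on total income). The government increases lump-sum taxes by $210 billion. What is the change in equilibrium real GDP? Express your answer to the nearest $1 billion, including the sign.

−$370 billion

A lump-sum tax change of +$210 billion shifts disposable income by −$210 billion; first-round consumption changes by −c × ΔT = −0.88 × (+$210 billion) = −$184.8 billion.
Expenditure multiplier = 1/(1 − c(1−t) + m) = 1/(1 − 0.88×0.66 + 0.08) = 1/0.4992 ≈ 2.003.
The tax multiplier is −c × k ≈ −1.763, so ΔY = k × (−c·ΔT) = (−$184.8 billion) / 0.4992 ≈ −$370 billion.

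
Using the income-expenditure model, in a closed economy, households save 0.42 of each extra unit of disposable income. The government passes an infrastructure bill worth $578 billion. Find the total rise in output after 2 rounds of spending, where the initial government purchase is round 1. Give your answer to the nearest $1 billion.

MPC = 1 − MPS = 1 − 0.42 = 0.58.
Round 1 adds ΔG = $578 billion; each later round is MPC = 0.58 times the previous.
After 2 rounds: 578 + 335.24 = ΔG·(1 − c^2)/(1 − c) = 578 × (1 − 0.3364)/0.42 ≈ $913 billion.

$913 billion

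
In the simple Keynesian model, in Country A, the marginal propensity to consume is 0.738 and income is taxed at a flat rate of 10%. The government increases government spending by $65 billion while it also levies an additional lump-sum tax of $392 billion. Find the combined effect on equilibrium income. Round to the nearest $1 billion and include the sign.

−$668 billion

Expenditure multiplier = 1/(1 − c(1−t)) = 1/(1 − 0.738×0.9) = 1/0.3358 ≈ 2.978.
ΔG contributes k·ΔG = (+$65 billion) / 0.3358 ≈ +$193.6 billion.
ΔT of +$392 billion changes first-round spending by −c·ΔT = −$289.296 billion, contributing k·(−c·ΔT) = (−$289.296 billion) / 0.3358 ≈ −$861.5 billion.
Net ΔY = k(ΔG − c·ΔT) = (−$224.296 billion) / 0.3358 ≈ −$668 billion.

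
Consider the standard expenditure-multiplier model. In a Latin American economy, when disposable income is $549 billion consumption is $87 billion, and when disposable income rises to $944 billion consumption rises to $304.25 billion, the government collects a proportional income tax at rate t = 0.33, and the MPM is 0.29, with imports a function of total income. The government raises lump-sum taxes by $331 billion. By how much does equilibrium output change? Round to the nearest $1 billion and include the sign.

−$198 billion

MPC = ΔC/ΔYd = (304.25 − 87)/(944 − 549) = 217.25/395 = 0.55.
A lump-sum tax change of +$331 billion shifts disposable income by −$331 billion; first-round consumption changes by −c × ΔT = −0.55 × (+$331 billion) = −$182.05 billion.
Expenditure multiplier = 1/(1 − c(1−t) + m) = 1/(1 − 0.55×0.67 + 0.29) = 1/0.9215 ≈ 1.085.
The tax multiplier is −c × k ≈ −0.597, so ΔY = k × (−c·ΔT) = (−$182.05 billion) / 0.9215 ≈ −$198 billion.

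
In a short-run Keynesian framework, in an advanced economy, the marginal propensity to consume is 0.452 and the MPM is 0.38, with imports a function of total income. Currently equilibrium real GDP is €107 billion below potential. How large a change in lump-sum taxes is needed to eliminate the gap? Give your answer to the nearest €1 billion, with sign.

Spending multiplier = 1/(1 − c + m) = 1/(1 − 0.452 + 0.38) = 1/0.928 ≈ 1.078.
Tax multiplier = −c·k = −0.452/0.928 ≈ −0.487. Need ΔY = +€107 billion, so ΔT = ΔY/(−c·k) = −(+€107 billion) × 0.928 / 0.452 ≈ −€220 billion.
The government should cut lump-sum taxes by €220 billion.

−€220 billion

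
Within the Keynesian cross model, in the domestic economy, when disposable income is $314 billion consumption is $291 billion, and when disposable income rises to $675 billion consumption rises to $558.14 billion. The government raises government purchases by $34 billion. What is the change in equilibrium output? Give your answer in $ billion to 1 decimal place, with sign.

MPC = ΔC/ΔYd = (558.14 − 291)/(675 − 314) = 267.14/361 = 0.74.
Spending multiplier = 1/(1 − MPC) = 1/(1 − 0.74) = 1/0.26 ≈ 3.846.
ΔY = k × ΔG = (+$34 billion) / 0.26 ≈ +$130.8 billion.

+$130.8 billion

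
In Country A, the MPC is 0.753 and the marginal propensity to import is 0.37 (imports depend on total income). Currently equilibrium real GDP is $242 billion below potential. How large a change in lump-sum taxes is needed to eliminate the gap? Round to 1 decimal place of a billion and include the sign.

−$198.3 billion

Spending multiplier = 1/(1 − c + m) = 1/(1 − 0.753 + 0.37) = 1/0.617 ≈ 1.621.
Tax multiplier = −c·k = −0.753/0.617 ≈ −1.22. Need ΔY = +$242 billion, so ΔT = ΔY/(−c·k) = −(+$242 billion) × 0.617 / 0.753 ≈ −$198.3 billion.
The government should cut lump-sum taxes by $198.3 billion.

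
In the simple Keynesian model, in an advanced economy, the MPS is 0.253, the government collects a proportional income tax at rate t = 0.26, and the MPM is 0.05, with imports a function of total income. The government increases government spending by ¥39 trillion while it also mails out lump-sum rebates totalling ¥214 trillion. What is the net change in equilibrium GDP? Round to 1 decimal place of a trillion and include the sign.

MPC = 1 − MPS = 1 − 0.253 = 0.747.
Expenditure multiplier = 1/(1 − c(1−t) + m) = 1/(1 − 0.747×0.74 + 0.05) = 1/0.49722 ≈ 2.011.
ΔG contributes k·ΔG = (+¥39 trillion) / 0.49722 ≈ +¥78.4 trillion.
ΔT of −¥214 trillion changes first-round spending by −c·ΔT = +¥159.858 trillion, contributing k·(−c·ΔT) = (+¥159.858 trillion) / 0.49722 ≈ +¥321.5 trillion.
Net ΔY = k(ΔG − c·ΔT) = (+¥198.858 trillion) / 0.49722 ≈ +¥399.9 trillion.

+¥399.9 trillion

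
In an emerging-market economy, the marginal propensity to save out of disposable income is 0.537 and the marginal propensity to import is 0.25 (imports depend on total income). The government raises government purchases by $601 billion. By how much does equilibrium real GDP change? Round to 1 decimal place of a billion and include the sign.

MPC = 1 − MPS = 1 − 0.537 = 0.463.
Spending multiplier = 1/(1 − c + m) = 1/(1 − 0.463 + 0.25) = 1/0.787 ≈ 1.271.
ΔY = k × ΔG = (+$601 billion) / 0.787 ≈ +$763.7 billion.

+$763.7 billion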